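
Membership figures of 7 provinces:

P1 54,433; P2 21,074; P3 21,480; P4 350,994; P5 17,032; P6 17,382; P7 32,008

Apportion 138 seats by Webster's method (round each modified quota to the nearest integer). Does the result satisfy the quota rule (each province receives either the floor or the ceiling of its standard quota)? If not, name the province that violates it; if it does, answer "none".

P4

Standard quotas: P1 14.603, P2 5.654, P3 5.762, P4 94.162, P5 4.569, P6 4.663, P7 8.587.
Webster allocation: P1 14, P2 6, P3 6, P4 93, P5 5, P6 5, P7 9.
P4 has quota 94.162 (lower 94, upper 95) but receives 93 — outside the quota interval.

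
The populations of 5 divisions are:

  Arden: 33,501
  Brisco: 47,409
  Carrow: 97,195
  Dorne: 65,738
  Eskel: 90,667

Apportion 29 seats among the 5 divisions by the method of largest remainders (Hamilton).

Arden 3, Brisco 4, Carrow 8, Dorne 6, Eskel 8

The standard divisor is 334510/29 ≈ 11534.828.
Standard quotas: Arden 2.9043, Brisco 4.1101, Carrow 8.4262, Dorne 5.6991, Eskel 7.8603.
Lower quotas: Arden 2, Brisco 4, Carrow 8, Dorne 5, Eskel 7 (sum 26, leaving 3 seats).
Remainders in descending order: Arden 0.9043, Eskel 0.8603, Dorne 0.6991, Carrow 0.4262, Brisco 0.1101.
The surplus seats go to Arden, Eskel, Dorne.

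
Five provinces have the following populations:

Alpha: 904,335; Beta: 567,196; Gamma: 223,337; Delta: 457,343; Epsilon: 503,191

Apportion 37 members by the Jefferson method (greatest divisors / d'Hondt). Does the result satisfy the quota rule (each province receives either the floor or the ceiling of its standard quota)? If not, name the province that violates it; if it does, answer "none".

none

Standard quotas: Alpha 12.601, Beta 7.903, Gamma 3.112, Delta 6.373, Epsilon 7.011.
Jefferson allocation: Alpha 13, Beta 8, Gamma 3, Delta 6, Epsilon 7.
Every allocation lies between the lower and upper quota.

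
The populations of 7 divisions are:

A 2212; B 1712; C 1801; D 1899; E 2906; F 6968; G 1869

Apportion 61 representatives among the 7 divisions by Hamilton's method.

A 7; B 5; C 6; D 6; E 9; F 22; G 6

Standard divisor: 19367 ÷ 61 ≈ 317.492.
Standard quotas: A 6.9671, B 5.3923, C 5.6726, D 5.9813, E 9.1530, F 21.9470, G 5.8868.
Lower quotas: A 6, B 5, C 5, D 5, E 9, F 21, G 5 (sum 56, leaving 5 seats).
Remainders in descending order: D 0.9813, A 0.9671, F 0.9470, G 0.8868, C 0.6726, B 0.3923, E 0.1530.
The surplus seats go to D, A, F, G, C.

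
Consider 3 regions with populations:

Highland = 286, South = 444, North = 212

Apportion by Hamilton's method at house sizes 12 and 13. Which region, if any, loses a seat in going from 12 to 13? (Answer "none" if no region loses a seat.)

none

At 12 seats: Highland 3, South 6, North 3.
At 13 seats: Highland 4, South 6, North 3.
No region's allocation decreased.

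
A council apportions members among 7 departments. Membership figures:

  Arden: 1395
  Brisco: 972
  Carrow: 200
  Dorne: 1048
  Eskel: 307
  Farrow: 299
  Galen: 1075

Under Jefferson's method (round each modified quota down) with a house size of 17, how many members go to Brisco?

3

Standard divisor 5296/17 ≈ 311.529; standard quotas: Arden 4.478, Brisco 3.120, Carrow 0.642, Dorne 3.364, Eskel 0.985, Farrow 0.960, Galen 3.451.
Rounding down gives 4, 3, 0, 3, 0, 0, 3 = 13 seats, so the divisor must be adjusted.
With modified divisor 265: modified quotas Arden 5.264, Brisco 3.668, Carrow 0.755, Dorne 3.955, Eskel 1.158, Farrow 1.128, Galen 4.057.
Rounding down: Arden 5, Brisco 3, Carrow 0, Dorne 3, Eskel 1, Farrow 1, Galen 4 (total 17).
Brisco receives 3.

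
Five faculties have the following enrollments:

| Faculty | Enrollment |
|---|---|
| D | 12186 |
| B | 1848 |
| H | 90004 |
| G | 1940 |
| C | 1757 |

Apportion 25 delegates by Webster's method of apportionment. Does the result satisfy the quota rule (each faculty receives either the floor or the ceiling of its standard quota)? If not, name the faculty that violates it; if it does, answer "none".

Standard quotas: D 2.828, B 0.429, H 20.886, G 0.450, C 0.408.
Webster allocation: D 3, B 0, H 22, G 0, C 0.
H has quota 20.886 (lower 20, upper 21) but receives 22 — outside the quota interval.

H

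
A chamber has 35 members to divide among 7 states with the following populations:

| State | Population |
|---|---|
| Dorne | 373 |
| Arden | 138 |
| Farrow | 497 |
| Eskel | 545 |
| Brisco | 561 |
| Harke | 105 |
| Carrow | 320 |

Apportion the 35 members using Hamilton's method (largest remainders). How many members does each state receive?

Dorne=5, Arden=2, Farrow=7, Eskel=8, Brisco=8, Harke=1, Carrow=4

Standard divisor: 2539 ÷ 35 ≈ 72.543.
Standard quotas: Dorne 5.142, Arden 1.902, Farrow 6.851, Eskel 7.513, Brisco 7.733, Harke 1.447, Carrow 4.411.
Lower quotas: Dorne 5, Arden 1, Farrow 6, Eskel 7, Brisco 7, Harke 1, Carrow 4 (sum 31, leaving 4 seats).
Remainders in descending order: Arden 0.902, Farrow 0.851, Brisco 0.733, Eskel 0.513, Harke 0.447, Carrow 0.411, Dorne 0.142.
Largest remainders: Arden, Farrow, Brisco, Eskel receive the extra seats.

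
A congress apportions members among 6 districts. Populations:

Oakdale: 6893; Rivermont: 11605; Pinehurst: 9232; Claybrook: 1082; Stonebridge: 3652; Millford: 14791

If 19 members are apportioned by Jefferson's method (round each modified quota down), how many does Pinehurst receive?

Standard divisor 47255/19 ≈ 2487.105; standard quotas: Oakdale 2.771, Rivermont 4.666, Pinehurst 3.712, Claybrook 0.435, Stonebridge 1.468, Millford 5.947.
Rounding down gives 2, 4, 3, 0, 1, 5 = 15 seats, so the divisor must be adjusted.
With modified divisor 2200: modified quotas Oakdale 3.133, Rivermont 5.275, Pinehurst 4.196, Claybrook 0.492, Stonebridge 1.660, Millford 6.723.
Rounding down: Oakdale 3, Rivermont 5, Pinehurst 4, Claybrook 0, Stonebridge 1, Millford 6 (total 19).
Pinehurst receives 4.

4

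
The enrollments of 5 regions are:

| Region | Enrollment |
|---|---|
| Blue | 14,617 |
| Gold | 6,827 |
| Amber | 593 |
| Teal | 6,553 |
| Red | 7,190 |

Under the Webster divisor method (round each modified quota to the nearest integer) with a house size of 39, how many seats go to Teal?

7

Standard divisor 35780/39 ≈ 917.436; standard quotas: Blue 15.932, Gold 7.441, Amber 0.646, Teal 7.143, Red 7.837.
Rounding to the nearest integer gives Blue 16, Gold 7, Amber 1, Teal 7, Red 8 — total 39, matching the house size, so no adjustment is needed.
Teal receives 7.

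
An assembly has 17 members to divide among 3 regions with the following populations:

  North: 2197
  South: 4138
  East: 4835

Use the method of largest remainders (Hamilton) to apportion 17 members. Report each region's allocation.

Standard divisor: 11170 ÷ 17 ≈ 657.059.
Standard quotas: North 3.344, South 6.298, East 7.359.
Lower quotas: North 3, South 6, East 7 (sum 16, leaving 1 seat).
Remainders in descending order: East 0.359, North 0.344, South 0.298.
Largest remainder: East receives the extra seat.

North 3; South 6; East 8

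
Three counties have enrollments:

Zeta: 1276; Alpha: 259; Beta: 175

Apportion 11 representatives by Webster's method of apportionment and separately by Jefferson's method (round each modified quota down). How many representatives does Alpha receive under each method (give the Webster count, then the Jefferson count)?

2 and 1

Webster: Zeta 8, Alpha 2, Beta 1.
Jefferson: Zeta 9, Alpha 1, Beta 1.
Alpha gets 2 under Webster and 1 under Jefferson.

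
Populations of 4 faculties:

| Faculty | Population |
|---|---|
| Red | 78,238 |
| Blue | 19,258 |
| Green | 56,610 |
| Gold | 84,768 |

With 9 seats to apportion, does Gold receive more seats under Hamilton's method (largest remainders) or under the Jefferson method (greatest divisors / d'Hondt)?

Jefferson

Hamilton: Red 3, Blue 1, Green 2, Gold 3.
Jefferson: Red 3, Blue 0, Green 2, Gold 4.
Gold gets 3 under Hamilton and 4 under Jefferson.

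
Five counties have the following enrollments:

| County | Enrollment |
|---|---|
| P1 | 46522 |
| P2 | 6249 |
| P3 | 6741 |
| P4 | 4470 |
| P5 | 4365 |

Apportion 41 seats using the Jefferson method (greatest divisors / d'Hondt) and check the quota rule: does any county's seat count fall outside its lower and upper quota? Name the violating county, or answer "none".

P1

Standard quotas: P1 27.908, P2 3.749, P3 4.044, P4 2.681, P5 2.618.
Jefferson allocation: P1 29, P2 4, P3 4, P4 2, P5 2.
P1 has quota 27.908 (lower 27, upper 28) but receives 29 — outside the quota interval.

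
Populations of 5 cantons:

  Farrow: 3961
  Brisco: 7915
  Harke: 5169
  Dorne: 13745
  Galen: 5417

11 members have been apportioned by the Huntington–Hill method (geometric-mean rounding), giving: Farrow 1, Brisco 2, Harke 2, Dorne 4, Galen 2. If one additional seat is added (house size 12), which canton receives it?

Priority for the next seat is population ÷ (√(s·(s+1))).
Priorities: Farrow 2800.850, Brisco 3231.285, Harke 2110.235, Dorne 3073.475, Galen 2211.481.
Highest priority: Brisco.

Brisco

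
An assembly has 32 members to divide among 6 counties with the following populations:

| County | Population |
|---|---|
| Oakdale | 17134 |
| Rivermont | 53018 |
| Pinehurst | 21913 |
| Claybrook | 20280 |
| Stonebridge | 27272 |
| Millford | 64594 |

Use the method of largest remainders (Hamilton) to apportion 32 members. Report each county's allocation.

The standard divisor is 204211/32 ≈ 6381.594.
Standard quotas: Oakdale 2.6849, Rivermont 8.3080, Pinehurst 3.4338, Claybrook 3.1779, Stonebridge 4.2735, Millford 10.1219.
Lower quotas: Oakdale 2, Rivermont 8, Pinehurst 3, Claybrook 3, Stonebridge 4, Millford 10 (sum 30, leaving 2 seats).
Remainders in descending order: Oakdale 0.6849, Pinehurst 0.4338, Rivermont 0.3080, Stonebridge 0.2735, Claybrook 0.1779, Millford 0.1219.
Largest remainders: Oakdale, Pinehurst receive the extra seats.

Oakdale 3; Rivermont 8; Pinehurst 4; Claybrook 3; Stonebridge 4; Millford 10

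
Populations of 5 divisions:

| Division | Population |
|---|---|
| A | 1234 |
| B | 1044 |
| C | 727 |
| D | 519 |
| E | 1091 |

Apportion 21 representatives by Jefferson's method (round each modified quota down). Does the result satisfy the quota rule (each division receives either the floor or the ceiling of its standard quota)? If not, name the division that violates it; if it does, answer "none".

Standard quotas: A 5.615, B 4.751, C 3.308, D 2.362, E 4.964.
Jefferson allocation: A 6, B 5, C 3, D 2, E 5.
Every allocation lies between the lower and upper quota.

none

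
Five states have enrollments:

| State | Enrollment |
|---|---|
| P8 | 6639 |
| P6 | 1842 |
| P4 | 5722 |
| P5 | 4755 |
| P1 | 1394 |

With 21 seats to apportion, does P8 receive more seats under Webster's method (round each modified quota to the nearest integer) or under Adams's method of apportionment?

Webster

Webster: P8 7, P6 2, P4 6, P5 5, P1 1.
Adams: P8 6, P6 2, P4 6, P5 5, P1 2.
P8 gets 7 under Webster and 6 under Adams.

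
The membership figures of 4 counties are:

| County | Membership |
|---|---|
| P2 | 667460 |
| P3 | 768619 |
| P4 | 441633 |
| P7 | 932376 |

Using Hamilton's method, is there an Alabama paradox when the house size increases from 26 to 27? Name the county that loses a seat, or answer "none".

none

At 26 seats: P2 6, P3 7, P4 4, P7 9.
At 27 seats: P2 7, P3 7, P4 4, P7 9.
No county's allocation decreased.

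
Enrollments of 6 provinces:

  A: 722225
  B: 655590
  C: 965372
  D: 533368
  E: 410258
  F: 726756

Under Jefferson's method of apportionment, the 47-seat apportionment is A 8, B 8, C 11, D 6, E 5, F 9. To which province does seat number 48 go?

C

Priority for the next seat is population ÷ (current seats + 1).
Priorities: A 80247.222, B 72843.333, C 80447.667, D 76195.429, E 68376.333, F 72675.600.
Highest priority: C.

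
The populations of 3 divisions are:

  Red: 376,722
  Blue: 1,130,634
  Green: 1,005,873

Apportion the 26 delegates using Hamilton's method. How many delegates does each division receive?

Total 2513229; standard divisor 2513229/26 ≈ 96662.654.
Standard quotas: Red 3.8973, Blue 11.6967, Green 10.4060.
Lower quotas: Red 3, Blue 11, Green 10 (sum 24, leaving 2 seats).
Remainders in descending order: Red 0.8973, Blue 0.6967, Green 0.4060.
The surplus seats go to Red, Blue.

Red: 4, Blue: 12, Green: 10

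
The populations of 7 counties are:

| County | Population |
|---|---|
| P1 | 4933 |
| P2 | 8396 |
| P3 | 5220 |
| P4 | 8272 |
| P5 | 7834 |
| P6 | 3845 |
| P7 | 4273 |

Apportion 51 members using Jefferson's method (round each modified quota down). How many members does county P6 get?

Standard divisor 42773/51 ≈ 838.686; standard quotas: P1 5.882, P2 10.011, P3 6.224, P4 9.863, P5 9.341, P6 4.585, P7 5.095.
Rounding down gives 5, 10, 6, 9, 9, 4, 5 = 48 seats, so the divisor must be adjusted.
With modified divisor 780: modified quotas P1 6.324, P2 10.764, P3 6.692, P4 10.605, P5 10.044, P6 4.929, P7 5.478.
Rounding down: P1 6, P2 10, P3 6, P4 10, P5 10, P6 4, P7 5 (total 51).
P6 receives 4.

4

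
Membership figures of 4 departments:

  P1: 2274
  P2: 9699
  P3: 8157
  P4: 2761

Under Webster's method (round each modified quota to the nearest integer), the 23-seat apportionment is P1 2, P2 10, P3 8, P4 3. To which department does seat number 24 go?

P3

Priority for the next seat is population ÷ (current seats + 0.5).
Priorities: P1 909.600, P2 923.714, P3 959.647, P4 788.857.
Highest priority: P3.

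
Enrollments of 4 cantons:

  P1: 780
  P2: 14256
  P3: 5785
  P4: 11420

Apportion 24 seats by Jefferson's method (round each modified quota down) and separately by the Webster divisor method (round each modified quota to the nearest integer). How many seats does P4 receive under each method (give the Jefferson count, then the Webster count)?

Jefferson: P1 0, P2 11, P3 4, P4 9.
Webster: P1 1, P2 11, P3 4, P4 8.
P4 gets 9 under Jefferson and 8 under Webster.

9 and 8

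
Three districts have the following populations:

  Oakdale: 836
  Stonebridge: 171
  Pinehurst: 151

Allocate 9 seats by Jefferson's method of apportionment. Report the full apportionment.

Standard divisor 1158/9 ≈ 128.667; standard quotas: Oakdale 6.497, Stonebridge 1.329, Pinehurst 1.174.
Rounding down gives 6, 1, 1 = 8 seats, so the divisor must be adjusted.
With modified divisor 110: modified quotas Oakdale 7.600, Stonebridge 1.555, Pinehurst 1.373.
Rounding down: Oakdale 7, Stonebridge 1, Pinehurst 1 (total 9).

Oakdale: 7, Stonebridge: 1, Pinehurst: 1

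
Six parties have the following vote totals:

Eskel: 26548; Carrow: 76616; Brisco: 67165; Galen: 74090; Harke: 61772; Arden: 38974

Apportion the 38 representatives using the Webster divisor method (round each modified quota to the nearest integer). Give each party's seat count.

Eskel: 3, Carrow: 9, Brisco: 7, Galen: 8, Harke: 7, Arden: 4

Standard divisor 345165/38 ≈ 9083.289; standard quotas: Eskel 2.923, Carrow 8.435, Brisco 7.394, Galen 8.157, Harke 6.801, Arden 4.291.
Rounding to the nearest integer gives 3, 8, 7, 8, 7, 4 = 37 seats, so the divisor must be adjusted.
With modified divisor 8980: modified quotas Eskel 2.956, Carrow 8.532, Brisco 7.479, Galen 8.251, Harke 6.879, Arden 4.340.
Rounding to the nearest integer: Eskel 3, Carrow 9, Brisco 7, Galen 8, Harke 7, Arden 4 (total 38).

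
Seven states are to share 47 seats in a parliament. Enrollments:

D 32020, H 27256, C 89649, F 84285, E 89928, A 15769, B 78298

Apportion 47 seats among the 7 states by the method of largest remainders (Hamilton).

D 4; H 3; C 10; F 9; E 10; A 2; B 9

Total 417205; standard divisor 417205/47 ≈ 8876.702.
Standard quotas: D 3.6072, H 3.0705, C 10.0994, F 9.4951, E 10.1308, A 1.7764, B 8.8206.
Lower quotas: D 3, H 3, C 10, F 9, E 10, A 1, B 8 (sum 44, leaving 3 seats).
Remainders in descending order: B 0.8206, A 0.7764, D 0.6072, F 0.4951, E 0.1308, C 0.0994, H 0.0705.
The surplus seats go to B, A, D.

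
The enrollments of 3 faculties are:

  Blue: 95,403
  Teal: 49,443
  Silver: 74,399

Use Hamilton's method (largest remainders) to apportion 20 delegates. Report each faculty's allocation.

Blue: 9; Teal: 4; Silver: 7

The standard divisor is 219245/20 ≈ 10962.25.
Standard quotas: Blue 8.7029, Teal 4.5103, Silver 6.7868.
Lower quotas: Blue 8, Teal 4, Silver 6 (sum 18, leaving 2 seats).
Remainders in descending order: Silver 0.7868, Blue 0.7029, Teal 0.5103.
The surplus seats go to Silver, Blue.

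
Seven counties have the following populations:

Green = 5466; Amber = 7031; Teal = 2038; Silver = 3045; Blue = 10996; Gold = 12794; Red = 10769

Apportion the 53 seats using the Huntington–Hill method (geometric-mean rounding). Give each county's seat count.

Green 6, Amber 7, Teal 2, Silver 3, Blue 11, Gold 13, Red 11

With divisor 978: modified quotas Green 5.589, Amber 7.189, Teal 2.084, Silver 3.113, Blue 11.243, Gold 13.082, Red 11.011.
Geometric-mean thresholds: Green √(5·6)=5.477, Amber √(7·8)=7.483, Teal √(2·3)=2.449, Silver √(3·4)=3.464, Blue √(11·12)=11.489, Gold √(13·14)=13.491, Red √(11·12)=11.489.
Each quota rounded against its threshold gives Green 6, Amber 7, Teal 2, Silver 3, Blue 11, Gold 13, Red 11 (total 53).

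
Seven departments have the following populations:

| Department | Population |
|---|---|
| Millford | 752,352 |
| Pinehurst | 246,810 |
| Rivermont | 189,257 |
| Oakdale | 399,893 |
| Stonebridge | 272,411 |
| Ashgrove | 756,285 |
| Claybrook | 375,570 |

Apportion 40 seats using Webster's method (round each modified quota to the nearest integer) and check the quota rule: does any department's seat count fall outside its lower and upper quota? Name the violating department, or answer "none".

none

Standard quotas: Millford 10.056, Pinehurst 3.299, Rivermont 2.530, Oakdale 5.345, Stonebridge 3.641, Ashgrove 10.109, Claybrook 5.020.
Webster allocation: Millford 10, Pinehurst 3, Rivermont 3, Oakdale 5, Stonebridge 4, Ashgrove 10, Claybrook 5.
Every allocation lies between the lower and upper quota.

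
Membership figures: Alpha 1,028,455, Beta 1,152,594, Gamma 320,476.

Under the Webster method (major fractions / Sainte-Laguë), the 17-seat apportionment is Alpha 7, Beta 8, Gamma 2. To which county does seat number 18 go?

Alpha

Priority for the next seat is population ÷ (current seats + 0.5).
Priorities: Alpha 137127.333, Beta 135599.294, Gamma 128190.400.
Highest priority: Alpha.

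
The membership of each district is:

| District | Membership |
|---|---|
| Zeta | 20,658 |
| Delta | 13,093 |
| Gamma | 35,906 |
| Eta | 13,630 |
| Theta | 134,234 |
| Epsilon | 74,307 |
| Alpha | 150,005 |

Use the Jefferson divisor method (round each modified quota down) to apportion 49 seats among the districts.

Standard divisor 441833/49 ≈ 9017; standard quotas: Zeta 2.291, Delta 1.452, Gamma 3.982, Eta 1.512, Theta 14.887, Epsilon 8.241, Alpha 16.636.
Rounding down gives 2, 1, 3, 1, 14, 8, 16 = 45 seats, so the divisor must be adjusted.
With modified divisor 8360: modified quotas Zeta 2.471, Delta 1.566, Gamma 4.295, Eta 1.630, Theta 16.057, Epsilon 8.888, Alpha 17.943.
Rounding down: Zeta 2, Delta 1, Gamma 4, Eta 1, Theta 16, Epsilon 8, Alpha 17 (total 49).

Zeta: 2, Delta: 1, Gamma: 4, Eta: 1, Theta: 16, Epsilon: 8, Alpha: 17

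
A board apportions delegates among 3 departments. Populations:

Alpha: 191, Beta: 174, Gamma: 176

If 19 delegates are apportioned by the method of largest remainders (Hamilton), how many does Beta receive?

Total 541; standard divisor 541/19 ≈ 28.474.
Standard quotas: Alpha 6.708, Beta 6.111, Gamma 6.181.
Lower quotas: Alpha 6, Beta 6, Gamma 6 (sum 18, leaving 1 seat).
Remainders in descending order: Alpha 0.708, Gamma 0.181, Beta 0.111.
Largest remainder: Alpha receives the extra seat.
Beta receives 6.

6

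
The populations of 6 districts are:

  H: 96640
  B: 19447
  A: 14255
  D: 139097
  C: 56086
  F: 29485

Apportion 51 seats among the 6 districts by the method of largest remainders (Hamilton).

The standard divisor is 355010/51 ≈ 6960.98.
Standard quotas: H 13.8831, B 2.7937, A 2.0478, D 19.9824, C 8.0572, F 4.2358.
Lower quotas: H 13, B 2, A 2, D 19, C 8, F 4 (sum 48, leaving 3 seats).
Remainders in descending order: D 0.9824, H 0.8831, B 0.7937, F 0.2358, C 0.0572, A 0.0478.
The surplus seats go to D, H, B.

H: 14, B: 3, A: 2, D: 20, C: 8, F: 4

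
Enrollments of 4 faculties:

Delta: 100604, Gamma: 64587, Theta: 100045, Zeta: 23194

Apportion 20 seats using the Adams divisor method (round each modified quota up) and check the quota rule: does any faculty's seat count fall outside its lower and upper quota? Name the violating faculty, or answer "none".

none

Standard quotas: Delta 6.976, Gamma 4.479, Theta 6.937, Zeta 1.608.
Adams allocation: Delta 7, Gamma 4, Theta 7, Zeta 2.
Every allocation lies between the lower and upper quota.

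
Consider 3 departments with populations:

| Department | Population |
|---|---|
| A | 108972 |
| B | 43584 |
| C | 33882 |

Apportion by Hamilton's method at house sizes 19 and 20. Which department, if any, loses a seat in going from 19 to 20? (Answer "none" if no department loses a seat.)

C

At 19 seats: A 11, B 4, C 4.
At 20 seats: A 12, B 5, C 3.
C drops from 4 to 3.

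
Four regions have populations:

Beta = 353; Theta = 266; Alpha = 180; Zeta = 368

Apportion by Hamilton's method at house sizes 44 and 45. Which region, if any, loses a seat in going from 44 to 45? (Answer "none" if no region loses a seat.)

none

At 44 seats: Beta 13, Theta 10, Alpha 7, Zeta 14.
At 45 seats: Beta 14, Theta 10, Alpha 7, Zeta 14.
No region's allocation decreased.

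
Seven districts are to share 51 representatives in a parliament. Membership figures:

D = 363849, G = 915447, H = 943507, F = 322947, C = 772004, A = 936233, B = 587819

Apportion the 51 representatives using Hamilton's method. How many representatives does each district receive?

The standard divisor is 4841806/51 ≈ 94937.373.
Standard quotas: D 3.8325, G 9.6426, H 9.9382, F 3.4017, C 8.1317, A 9.8616, B 6.1917.
Lower quotas: D 3, G 9, H 9, F 3, C 8, A 9, B 6 (sum 47, leaving 4 seats).
Remainders in descending order: H 0.9382, A 0.8616, D 0.8325, G 0.6426, F 0.4017, B 0.1917, C 0.1317.
The surplus seats go to H, A, D, G.

D 4; G 10; H 10; F 3; C 8; A 10; B 6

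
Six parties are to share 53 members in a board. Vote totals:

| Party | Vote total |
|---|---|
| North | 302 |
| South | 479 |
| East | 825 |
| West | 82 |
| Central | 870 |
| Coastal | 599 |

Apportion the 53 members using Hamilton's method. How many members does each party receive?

North 5, South 8, East 14, West 1, Central 15, Coastal 10

The standard divisor is 3157/53 ≈ 59.566.
Standard quotas: North 5.070, South 8.041, East 13.850, West 1.377, Central 14.606, Coastal 10.056.
Lower quotas: North 5, South 8, East 13, West 1, Central 14, Coastal 10 (sum 51, leaving 2 seats).
Remainders in descending order: East 0.850, Central 0.606, West 0.377, North 0.070, Coastal 0.056, South 0.041.
Largest remainders: East, Central receive the extra seats.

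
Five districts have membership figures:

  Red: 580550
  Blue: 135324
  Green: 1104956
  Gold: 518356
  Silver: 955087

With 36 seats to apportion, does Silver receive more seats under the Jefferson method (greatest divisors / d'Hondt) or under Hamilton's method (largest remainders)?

Jefferson: Red 6, Blue 1, Green 12, Gold 6, Silver 11.
Hamilton: Red 6, Blue 2, Green 12, Gold 6, Silver 10.
Silver gets 11 under Jefferson and 10 under Hamilton.

Jefferson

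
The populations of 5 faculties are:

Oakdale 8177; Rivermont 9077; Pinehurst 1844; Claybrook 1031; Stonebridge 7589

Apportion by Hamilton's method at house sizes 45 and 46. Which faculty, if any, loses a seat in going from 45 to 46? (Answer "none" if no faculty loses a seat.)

At 45 seats: Oakdale 13, Rivermont 15, Pinehurst 3, Claybrook 2, Stonebridge 12.
At 46 seats: Oakdale 13, Rivermont 15, Pinehurst 3, Claybrook 2, Stonebridge 13.
No faculty's allocation decreased.

none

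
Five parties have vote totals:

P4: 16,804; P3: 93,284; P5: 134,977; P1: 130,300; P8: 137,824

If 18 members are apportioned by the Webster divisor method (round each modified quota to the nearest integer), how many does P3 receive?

3

Standard divisor 513189/18 ≈ 28510.5; standard quotas: P4 0.589, P3 3.272, P5 4.734, P1 4.570, P8 4.834.
Rounding to the nearest integer gives 1, 3, 5, 5, 5 = 19 seats, so the divisor must be adjusted.
With modified divisor 29500: modified quotas P4 0.570, P3 3.162, P5 4.575, P1 4.417, P8 4.672.
Rounding to the nearest integer: P4 1, P3 3, P5 5, P1 4, P8 5 (total 18).
P3 receives 3.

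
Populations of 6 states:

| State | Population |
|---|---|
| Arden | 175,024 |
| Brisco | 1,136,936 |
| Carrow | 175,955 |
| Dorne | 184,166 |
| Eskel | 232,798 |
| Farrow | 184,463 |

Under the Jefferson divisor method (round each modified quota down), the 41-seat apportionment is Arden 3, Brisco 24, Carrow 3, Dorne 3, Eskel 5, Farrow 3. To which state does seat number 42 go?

Farrow

Priority for the next seat is population ÷ (current seats + 1).
Priorities: Arden 43756.000, Brisco 45477.440, Carrow 43988.750, Dorne 46041.500, Eskel 38799.667, Farrow 46115.750.
Highest priority: Farrow.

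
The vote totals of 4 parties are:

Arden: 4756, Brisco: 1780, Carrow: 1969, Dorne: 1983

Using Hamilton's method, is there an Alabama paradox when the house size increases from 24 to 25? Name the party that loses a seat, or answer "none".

none

At 24 seats: Arden 11, Brisco 4, Carrow 4, Dorne 5.
At 25 seats: Arden 11, Brisco 4, Carrow 5, Dorne 5.
No party's allocation decreased.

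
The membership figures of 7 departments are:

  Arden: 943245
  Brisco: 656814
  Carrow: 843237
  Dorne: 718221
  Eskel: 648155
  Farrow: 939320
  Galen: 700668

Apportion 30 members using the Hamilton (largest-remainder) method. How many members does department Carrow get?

5

Standard divisor: 5449660 ÷ 30 ≈ 181655.333.
Standard quotas: Arden 5.1925, Brisco 3.6157, Carrow 4.6420, Dorne 3.9538, Eskel 3.5680, Farrow 5.1709, Galen 3.8571.
Lower quotas: Arden 5, Brisco 3, Carrow 4, Dorne 3, Eskel 3, Farrow 5, Galen 3 (sum 26, leaving 4 seats).
Remainders in descending order: Dorne 0.9538, Galen 0.8571, Carrow 0.6420, Brisco 0.6157, Eskel 0.5680, Arden 0.1925, Farrow 0.1709.
The surplus seats go to Dorne, Galen, Carrow, Brisco.
Carrow receives 5.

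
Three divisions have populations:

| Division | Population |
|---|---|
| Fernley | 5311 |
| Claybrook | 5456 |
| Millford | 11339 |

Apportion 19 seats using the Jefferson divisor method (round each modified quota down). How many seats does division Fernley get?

Standard divisor 22106/19 ≈ 1163.474; standard quotas: Fernley 4.565, Claybrook 4.689, Millford 9.746.
Rounding down gives 4, 4, 9 = 17 seats, so the divisor must be adjusted.
With modified divisor 1080: modified quotas Fernley 4.918, Claybrook 5.052, Millford 10.499.
Rounding down: Fernley 4, Claybrook 5, Millford 10 (total 19).
Fernley receives 4.

4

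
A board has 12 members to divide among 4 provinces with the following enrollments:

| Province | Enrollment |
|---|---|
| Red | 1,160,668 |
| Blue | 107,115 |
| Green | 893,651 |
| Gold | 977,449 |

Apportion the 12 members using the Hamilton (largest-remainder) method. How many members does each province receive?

Red=5, Blue=0, Green=3, Gold=4

Total 3138883; standard divisor 3138883/12 ≈ 261573.583.
Standard quotas: Red 4.4373, Blue 0.4095, Green 3.4164, Gold 3.7368.
Lower quotas: Red 4, Blue 0, Green 3, Gold 3 (sum 10, leaving 2 seats).
Remainders in descending order: Gold 0.7368, Red 0.4373, Green 0.4164, Blue 0.4095.
Largest remainders: Gold, Red receive the extra seats.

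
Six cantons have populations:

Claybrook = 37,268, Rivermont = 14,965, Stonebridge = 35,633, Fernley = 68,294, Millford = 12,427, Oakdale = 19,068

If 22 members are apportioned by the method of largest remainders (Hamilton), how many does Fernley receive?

Standard divisor: 187655 ÷ 22 ≈ 8529.773.
Standard quotas: Claybrook 4.3692, Rivermont 1.7544, Stonebridge 4.1775, Fernley 8.0065, Millford 1.4569, Oakdale 2.2355.
Lower quotas: Claybrook 4, Rivermont 1, Stonebridge 4, Fernley 8, Millford 1, Oakdale 2 (sum 20, leaving 2 seats).
Remainders in descending order: Rivermont 0.7544, Millford 0.4569, Claybrook 0.3692, Oakdale 0.2355, Stonebridge 0.1775, Fernley 0.0065.
Largest remainders: Rivermont, Millford receive the extra seats.
Fernley receives 8.

8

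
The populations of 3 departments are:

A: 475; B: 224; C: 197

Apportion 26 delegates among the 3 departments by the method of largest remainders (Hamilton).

The standard divisor is 896/26 ≈ 34.462.
Standard quotas: A 13.783, B 6.500, C 5.717.
Lower quotas: A 13, B 6, C 5 (sum 24, leaving 2 seats).
Remainders in descending order: A 0.783, C 0.717, B 0.500.
The surplus seats go to A, C.

A=14, B=6, C=6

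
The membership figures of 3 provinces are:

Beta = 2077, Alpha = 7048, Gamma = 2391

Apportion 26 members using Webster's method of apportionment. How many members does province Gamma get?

Standard divisor 11516/26 ≈ 442.923; standard quotas: Beta 4.689, Alpha 15.912, Gamma 5.398.
Rounding to the nearest integer gives Beta 5, Alpha 16, Gamma 5 — total 26, matching the house size, so no adjustment is needed.
Gamma receives 5.

5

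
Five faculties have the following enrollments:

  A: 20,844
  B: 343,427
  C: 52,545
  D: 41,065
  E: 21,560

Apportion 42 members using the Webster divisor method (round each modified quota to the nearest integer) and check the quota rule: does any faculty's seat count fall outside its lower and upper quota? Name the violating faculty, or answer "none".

B

Standard quotas: A 1.826, B 30.085, C 4.603, D 3.597, E 1.889.
Webster allocation: A 2, B 29, C 5, D 4, E 2.
B has quota 30.085 (lower 30, upper 31) but receives 29 — outside the quota interval.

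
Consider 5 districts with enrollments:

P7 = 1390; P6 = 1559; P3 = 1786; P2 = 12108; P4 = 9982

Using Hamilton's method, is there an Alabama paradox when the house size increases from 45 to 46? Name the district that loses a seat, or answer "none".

none

At 45 seats: P7 2, P6 3, P3 3, P2 20, P4 17.
At 46 seats: P7 2, P6 3, P3 3, P2 21, P4 17.
No district's allocation decreased.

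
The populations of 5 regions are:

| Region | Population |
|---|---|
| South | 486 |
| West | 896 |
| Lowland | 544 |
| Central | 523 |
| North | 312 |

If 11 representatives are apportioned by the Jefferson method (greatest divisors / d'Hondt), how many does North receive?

1

Standard divisor 2761/11 ≈ 251; standard quotas: South 1.936, West 3.570, Lowland 2.167, Central 2.084, North 1.243.
Rounding down gives 1, 3, 2, 2, 1 = 9 seats, so the divisor must be adjusted.
With modified divisor 200: modified quotas South 2.430, West 4.480, Lowland 2.720, Central 2.615, North 1.560.
Rounding down: South 2, West 4, Lowland 2, Central 2, North 1 (total 11).
North receives 1.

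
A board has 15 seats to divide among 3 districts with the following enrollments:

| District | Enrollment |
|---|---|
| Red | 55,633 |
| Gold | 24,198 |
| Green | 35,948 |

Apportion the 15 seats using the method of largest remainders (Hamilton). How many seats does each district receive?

Total 115779; standard divisor 115779/15 ≈ 7718.6.
Standard quotas: Red 7.2077, Gold 3.1350, Green 4.6573.
Lower quotas: Red 7, Gold 3, Green 4 (sum 14, leaving 1 seat).
Remainders in descending order: Green 0.6573, Red 0.2077, Gold 0.1350.
The surplus seat goes to Green.

Red 7, Gold 3, Green 5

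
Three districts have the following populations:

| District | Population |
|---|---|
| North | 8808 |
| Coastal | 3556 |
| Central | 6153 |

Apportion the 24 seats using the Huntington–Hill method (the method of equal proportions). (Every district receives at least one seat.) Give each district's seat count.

With divisor 781: modified quotas North 11.278, Coastal 4.553, Central 7.878.
Geometric-mean thresholds: North √(11·12)=11.489, Coastal √(4·5)=4.472, Central √(7·8)=7.483.
Each quota rounded against its threshold gives North 11, Coastal 5, Central 8 (total 24).

North 11, Coastal 5, Central 8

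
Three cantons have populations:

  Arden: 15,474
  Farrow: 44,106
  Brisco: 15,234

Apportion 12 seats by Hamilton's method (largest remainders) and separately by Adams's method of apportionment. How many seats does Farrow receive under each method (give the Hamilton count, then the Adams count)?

Hamilton: Arden 3, Farrow 7, Brisco 2.
Adams: Arden 3, Farrow 6, Brisco 3.
Farrow gets 7 under Hamilton and 6 under Adams.

7 and 6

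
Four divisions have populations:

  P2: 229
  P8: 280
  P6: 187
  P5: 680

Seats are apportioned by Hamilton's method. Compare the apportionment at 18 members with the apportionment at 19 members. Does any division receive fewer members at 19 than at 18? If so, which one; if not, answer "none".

none

At 18 seats: P2 3, P8 4, P6 2, P5 9.
At 19 seats: P2 3, P8 4, P6 3, P5 9.
No division's allocation decreased.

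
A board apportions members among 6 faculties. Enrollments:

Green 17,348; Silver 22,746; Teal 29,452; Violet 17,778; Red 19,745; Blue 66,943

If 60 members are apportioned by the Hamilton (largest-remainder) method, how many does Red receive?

The standard divisor is 174012/60 ≈ 2900.2.
Standard quotas: Green 5.9817, Silver 7.8429, Teal 10.1552, Violet 6.1299, Red 6.8082, Blue 23.0822.
Lower quotas: Green 5, Silver 7, Teal 10, Violet 6, Red 6, Blue 23 (sum 57, leaving 3 seats).
Remainders in descending order: Green 0.9817, Silver 0.8429, Red 0.8082, Teal 0.1552, Violet 0.1299, Blue 0.0822.
The surplus seats go to Green, Silver, Red.
Red receives 7.

7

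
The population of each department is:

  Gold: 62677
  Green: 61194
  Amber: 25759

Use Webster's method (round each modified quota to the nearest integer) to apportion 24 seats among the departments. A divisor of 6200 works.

Gold=10; Green=10; Amber=4

With modified divisor 6200: modified quotas Gold 10.109, Green 9.870, Amber 4.155.
Rounding to the nearest integer: Gold 10, Green 10, Amber 4 (total 24).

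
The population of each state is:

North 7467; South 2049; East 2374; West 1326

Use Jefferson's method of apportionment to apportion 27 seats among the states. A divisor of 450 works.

With modified divisor 450: modified quotas North 16.593, South 4.553, East 5.276, West 2.947.
Rounding down: North 16, South 4, East 5, West 2 (total 27).

North: 16; South: 4; East: 5; West: 2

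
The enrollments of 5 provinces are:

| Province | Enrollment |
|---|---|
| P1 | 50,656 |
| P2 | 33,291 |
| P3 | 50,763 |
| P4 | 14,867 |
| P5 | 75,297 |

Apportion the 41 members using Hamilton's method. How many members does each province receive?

Standard divisor: 224874 ÷ 41 ≈ 5484.732.
Standard quotas: P1 9.2358, P2 6.0698, P3 9.2553, P4 2.7106, P5 13.7285.
Lower quotas: P1 9, P2 6, P3 9, P4 2, P5 13 (sum 39, leaving 2 seats).
Remainders in descending order: P5 0.7285, P4 0.7106, P3 0.2553, P1 0.2358, P2 0.0698.
Largest remainders: P5, P4 receive the extra seats.

P1 9, P2 6, P3 9, P4 3, P5 14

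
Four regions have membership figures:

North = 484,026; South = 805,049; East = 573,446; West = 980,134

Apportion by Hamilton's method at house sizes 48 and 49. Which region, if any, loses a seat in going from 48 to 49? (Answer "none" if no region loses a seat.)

At 48 seats: North 8, South 14, East 10, West 16.
At 49 seats: North 8, South 14, East 10, West 17.
No region's allocation decreased.

none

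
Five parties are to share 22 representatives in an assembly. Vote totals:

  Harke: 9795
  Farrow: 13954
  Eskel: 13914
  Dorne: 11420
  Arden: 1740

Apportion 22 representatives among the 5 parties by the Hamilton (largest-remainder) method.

Harke=4; Farrow=6; Eskel=6; Dorne=5; Arden=1

Standard divisor: 50823 ÷ 22 ≈ 2310.136.
Standard quotas: Harke 4.2400, Farrow 6.0403, Eskel 6.0230, Dorne 4.9434, Arden 0.7532.
Lower quotas: Harke 4, Farrow 6, Eskel 6, Dorne 4, Arden 0 (sum 20, leaving 2 seats).
Remainders in descending order: Dorne 0.9434, Arden 0.7532, Harke 0.2400, Farrow 0.0403, Eskel 0.0230.
The surplus seats go to Dorne, Arden.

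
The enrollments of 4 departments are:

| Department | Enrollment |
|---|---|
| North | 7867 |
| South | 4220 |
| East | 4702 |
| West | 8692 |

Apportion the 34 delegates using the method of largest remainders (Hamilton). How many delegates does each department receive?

North 10, South 6, East 6, West 12

The standard divisor is 25481/34 ≈ 749.441.
Standard quotas: North 10.4972, South 5.6309, East 6.2740, West 11.5980.
Lower quotas: North 10, South 5, East 6, West 11 (sum 32, leaving 2 seats).
Remainders in descending order: South 0.6309, West 0.5980, North 0.4972, East 0.2740.
The surplus seats go to South, West.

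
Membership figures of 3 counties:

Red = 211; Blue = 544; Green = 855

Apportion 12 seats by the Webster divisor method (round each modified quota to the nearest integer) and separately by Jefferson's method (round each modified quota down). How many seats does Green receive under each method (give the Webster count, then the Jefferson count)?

Webster: Red 2, Blue 4, Green 6.
Jefferson: Red 1, Blue 4, Green 7.
Green gets 6 under Webster and 7 under Jefferson.

6 and 7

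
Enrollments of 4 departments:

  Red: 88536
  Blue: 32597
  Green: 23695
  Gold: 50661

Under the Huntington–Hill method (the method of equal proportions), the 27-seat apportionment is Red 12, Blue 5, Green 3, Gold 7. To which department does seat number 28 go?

Priority for the next seat is population ÷ (√(s·(s+1))).
Priorities: Red 7088.553, Blue 5951.371, Green 6840.157, Gold 6769.861.
Highest priority: Red.

Red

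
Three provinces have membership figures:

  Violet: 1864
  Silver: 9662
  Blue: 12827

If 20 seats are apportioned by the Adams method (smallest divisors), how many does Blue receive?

Standard divisor 24353/20 ≈ 1217.65; standard quotas: Violet 1.531, Silver 7.935, Blue 10.534.
Rounding up gives 2, 8, 11 = 21 seats, so the divisor must be adjusted.
With modified divisor 1300: modified quotas Violet 1.434, Silver 7.432, Blue 9.867.
Rounding up: Violet 2, Silver 8, Blue 10 (total 20).
Blue receives 10.

10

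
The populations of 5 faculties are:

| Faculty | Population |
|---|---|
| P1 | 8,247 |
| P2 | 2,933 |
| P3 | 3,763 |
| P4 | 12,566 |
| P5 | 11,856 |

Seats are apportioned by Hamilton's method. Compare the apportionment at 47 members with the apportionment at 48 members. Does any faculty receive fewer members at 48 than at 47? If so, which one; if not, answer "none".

none

At 47 seats: P1 10, P2 4, P3 4, P4 15, P5 14.
At 48 seats: P1 10, P2 4, P3 5, P4 15, P5 14.
No faculty's allocation decreased.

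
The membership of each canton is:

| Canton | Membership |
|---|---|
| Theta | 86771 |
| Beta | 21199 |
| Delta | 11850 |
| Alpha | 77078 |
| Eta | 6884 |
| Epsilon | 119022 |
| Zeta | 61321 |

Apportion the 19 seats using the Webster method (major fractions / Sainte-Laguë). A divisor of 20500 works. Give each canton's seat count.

With modified divisor 20500: modified quotas Theta 4.233, Beta 1.034, Delta 0.578, Alpha 3.760, Eta 0.336, Epsilon 5.806, Zeta 2.991.
Rounding to the nearest integer: Theta 4, Beta 1, Delta 1, Alpha 4, Eta 0, Epsilon 6, Zeta 3 (total 19).

Theta=4, Beta=1, Delta=1, Alpha=4, Eta=0, Epsilon=6, Zeta=3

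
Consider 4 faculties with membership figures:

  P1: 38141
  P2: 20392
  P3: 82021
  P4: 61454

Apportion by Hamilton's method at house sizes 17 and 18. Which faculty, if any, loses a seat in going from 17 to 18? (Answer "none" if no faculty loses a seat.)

none

At 17 seats: P1 3, P2 2, P3 7, P4 5.
At 18 seats: P1 3, P2 2, P3 7, P4 6.
No faculty's allocation decreased.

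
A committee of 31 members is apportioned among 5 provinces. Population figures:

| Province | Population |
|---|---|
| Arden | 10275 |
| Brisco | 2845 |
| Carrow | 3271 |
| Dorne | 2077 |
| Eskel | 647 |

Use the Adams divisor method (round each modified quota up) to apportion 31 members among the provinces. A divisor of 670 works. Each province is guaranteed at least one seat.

Arden: 16, Brisco: 5, Carrow: 5, Dorne: 4, Eskel: 1

With modified divisor 670: modified quotas Arden 15.336, Brisco 4.246, Carrow 4.882, Dorne 3.100, Eskel 0.966.
Rounding up: Arden 16, Brisco 5, Carrow 5, Dorne 4, Eskel 1 (total 31).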